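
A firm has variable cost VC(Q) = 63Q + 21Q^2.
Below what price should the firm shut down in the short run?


AVC(Q) = VC(Q)/Q = 63 + 21Q
AVC is increasing in Q, so minimum AVC is at Q -> 0+.
Min AVC = 63
The firm should shut down if P < 63.

63


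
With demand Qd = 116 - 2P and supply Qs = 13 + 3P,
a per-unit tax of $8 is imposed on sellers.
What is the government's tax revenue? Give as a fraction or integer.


With tax on sellers, new supply: Qs' = 13 + 3(P - 8)
= 3P - 11
New equilibrium quantity:
Q_new = 326/5
Tax revenue = tax * Q_new = 8 * 326/5 = 2608/5

2608/5


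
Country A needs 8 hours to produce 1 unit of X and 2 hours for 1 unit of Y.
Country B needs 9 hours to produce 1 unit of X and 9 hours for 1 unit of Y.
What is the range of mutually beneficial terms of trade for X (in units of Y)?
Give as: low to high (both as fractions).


Opportunity cost of X for Country A = hours_X / hours_Y = 8/2 = 4 units of Y
Opportunity cost of X for Country B = hours_X / hours_Y = 9/9 = 1 units of Y
Terms of trade must be between the two opportunity costs.
Range: 1 to 4

1 to 4


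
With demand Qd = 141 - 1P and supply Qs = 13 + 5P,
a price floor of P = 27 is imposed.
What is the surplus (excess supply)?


At P = 27:
Qd = 141 - 1*27 = 114
Qs = 13 + 5*27 = 148
Surplus = Qs - Qd = 148 - 114 = 34

34


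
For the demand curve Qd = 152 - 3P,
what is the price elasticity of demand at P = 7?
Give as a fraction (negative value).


dQ/dP = -3
At P = 7: Q = 152 - 3*7 = 131
E = (dQ/dP)(P/Q) = (-3)(7/131) = -21/131

-21/131


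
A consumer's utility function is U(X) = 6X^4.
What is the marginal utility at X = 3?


MU = dU/dX = 6*4*X^(4-1)
MU = 24*X^3
At X = 3:
MU = 24 * 3^3
MU = 24 * 27 = 648

648


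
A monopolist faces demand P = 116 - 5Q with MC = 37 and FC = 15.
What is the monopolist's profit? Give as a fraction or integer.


MR = MC: 116 - 10Q = 37
Q* = 79/10
P* = 116 - 5*79/10 = 153/2
Profit = (P* - MC)*Q* - FC
= (153/2 - 37)*79/10 - 15
= 79/2*79/10 - 15
= 6241/20 - 15 = 5941/20

5941/20


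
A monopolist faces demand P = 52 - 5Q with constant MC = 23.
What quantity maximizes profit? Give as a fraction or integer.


TR = P*Q = (52 - 5Q)Q = 52Q - 5Q^2
MR = dTR/dQ = 52 - 10Q
Set MR = MC:
52 - 10Q = 23
29 = 10Q
Q* = 29/10 = 29/10

29/10


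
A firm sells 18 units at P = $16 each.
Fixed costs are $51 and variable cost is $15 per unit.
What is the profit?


Total Revenue = P * Q = 16 * 18 = $288
Total Cost = FC + VC*Q = 51 + 15*18 = $321
Profit = TR - TC = 288 - 321 = $-33

$-33


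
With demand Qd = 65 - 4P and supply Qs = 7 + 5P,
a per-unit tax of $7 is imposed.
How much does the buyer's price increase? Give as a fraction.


With a per-unit tax, the buyer's price increase depends on relative slopes.
Supply slope: d = 5, Demand slope: b = 4
Buyer's price increase = d * tax / (b + d)
= 5 * 7 / (4 + 5)
= 35 / 9 = 35/9

35/9


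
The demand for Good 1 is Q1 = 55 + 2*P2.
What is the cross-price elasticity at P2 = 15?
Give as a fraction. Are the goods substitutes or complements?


dQ1/dP2 = 2
At P2 = 15: Q1 = 55 + 2*15 = 85
Exy = (dQ1/dP2)(P2/Q1) = 2 * 15 / 85 = 6/17
Since Exy > 0, the goods are substitutes.

6/17 (substitutes)


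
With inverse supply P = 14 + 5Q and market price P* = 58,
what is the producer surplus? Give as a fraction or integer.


Minimum supply price (at Q=0): P_min = 14
Quantity supplied at P* = 58:
Q* = (58 - 14)/5 = 44/5
PS = (1/2) * Q* * (P* - P_min)
PS = (1/2) * 44/5 * (58 - 14)
PS = (1/2) * 44/5 * 44 = 968/5

968/5


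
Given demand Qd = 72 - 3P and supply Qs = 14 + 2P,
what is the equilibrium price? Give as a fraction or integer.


At equilibrium, Qd = Qs.
72 - 3P = 14 + 2P
72 - 14 = 3P + 2P
58 = 5P
P* = 58/5 = 58/5

58/5


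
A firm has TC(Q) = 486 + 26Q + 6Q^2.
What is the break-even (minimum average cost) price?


AC(Q) = 486/Q + 26 + 6Q
To minimize: dAC/dQ = -486/Q^2 + 6 = 0
Q^2 = 486/6 = 81
Q* = 9
Min AC = 486/9 + 26 + 6*9
Min AC = 54 + 26 + 54 = 134

134


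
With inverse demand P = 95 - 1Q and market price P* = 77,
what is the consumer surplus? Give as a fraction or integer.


Maximum willingness to pay (at Q=0): P_max = 95
Quantity demanded at P* = 77:
Q* = (95 - 77)/1 = 18
CS = (1/2) * Q* * (P_max - P*)
CS = (1/2) * 18 * (95 - 77)
CS = (1/2) * 18 * 18 = 162

162


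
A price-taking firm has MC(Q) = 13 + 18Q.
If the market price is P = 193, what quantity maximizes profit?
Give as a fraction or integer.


In perfect competition, profit is maximized where P = MC.
193 = 13 + 18Q
180 = 18Q
Q* = 180/18 = 10

10


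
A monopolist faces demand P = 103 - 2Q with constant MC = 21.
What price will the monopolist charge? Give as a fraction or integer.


MR = 103 - 4Q
Set MR = MC: 103 - 4Q = 21
Q* = 41/2
Substitute into demand:
P* = 103 - 2*41/2 = 62

62


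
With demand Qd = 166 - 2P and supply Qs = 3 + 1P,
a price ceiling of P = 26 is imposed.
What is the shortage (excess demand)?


At P = 26:
Qd = 166 - 2*26 = 114
Qs = 3 + 1*26 = 29
Shortage = Qd - Qs = 114 - 29 = 85

85


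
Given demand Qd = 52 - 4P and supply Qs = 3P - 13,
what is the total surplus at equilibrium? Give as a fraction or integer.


Find equilibrium: 52 - 4P = 3P - 13
52 + 13 = 7P
P* = 65/7 = 65/7
Q* = 3*65/7 - 13 = 104/7
Inverse demand: P = 13 - Q/4, so P_max = 13
Inverse supply: P = 13/3 + Q/3, so P_min = 13/3
CS = (1/2) * 104/7 * (13 - 65/7) = 1352/49
PS = (1/2) * 104/7 * (65/7 - 13/3) = 5408/147
TS = CS + PS = 1352/49 + 5408/147 = 1352/21

1352/21


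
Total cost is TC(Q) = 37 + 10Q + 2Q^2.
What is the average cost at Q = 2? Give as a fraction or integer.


TC(2) = 37 + 10*2 + 2*2^2
TC(2) = 37 + 20 + 8 = 65
AC = TC/Q = 65/2 = 65/2

65/2


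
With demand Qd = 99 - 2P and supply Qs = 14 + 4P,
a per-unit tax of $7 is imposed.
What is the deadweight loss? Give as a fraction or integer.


Pre-tax equilibrium quantity: Q* = 212/3
Post-tax equilibrium quantity: Q_tax = 184/3
Reduction in quantity: Q* - Q_tax = 28/3
DWL = (1/2) * tax * (Q* - Q_tax)
DWL = (1/2) * 7 * 28/3 = 98/3

98/3


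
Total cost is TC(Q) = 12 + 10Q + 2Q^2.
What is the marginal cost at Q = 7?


MC = dTC/dQ = 10 + 2*2*Q
At Q = 7:
MC = 10 + 4*7
MC = 10 + 28 = 38

38


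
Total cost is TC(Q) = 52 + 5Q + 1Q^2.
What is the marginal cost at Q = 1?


MC = dTC/dQ = 5 + 2*1*Q
At Q = 1:
MC = 5 + 2*1
MC = 5 + 2 = 7

7


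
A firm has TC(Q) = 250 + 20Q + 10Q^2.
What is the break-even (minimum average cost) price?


AC(Q) = 250/Q + 20 + 10Q
To minimize: dAC/dQ = -250/Q^2 + 10 = 0
Q^2 = 250/10 = 25
Q* = 5
Min AC = 250/5 + 20 + 10*5
Min AC = 50 + 20 + 50 = 120

120


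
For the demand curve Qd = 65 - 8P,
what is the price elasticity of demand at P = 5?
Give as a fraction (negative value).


dQ/dP = -8
At P = 5: Q = 65 - 8*5 = 25
E = (dQ/dP)(P/Q) = (-8)(5/25) = -8/5

-8/5


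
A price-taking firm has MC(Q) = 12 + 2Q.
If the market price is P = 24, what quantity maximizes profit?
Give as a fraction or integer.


In perfect competition, profit is maximized where P = MC.
24 = 12 + 2Q
12 = 2Q
Q* = 12/2 = 6

6


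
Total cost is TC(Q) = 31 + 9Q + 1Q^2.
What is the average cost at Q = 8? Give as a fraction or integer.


TC(8) = 31 + 9*8 + 1*8^2
TC(8) = 31 + 72 + 64 = 167
AC = TC/Q = 167/8 = 167/8

167/8


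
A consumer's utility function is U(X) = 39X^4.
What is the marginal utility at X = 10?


MU = dU/dX = 39*4*X^(4-1)
MU = 156*X^3
At X = 10:
MU = 156 * 10^3
MU = 156 * 1000 = 156000

156000


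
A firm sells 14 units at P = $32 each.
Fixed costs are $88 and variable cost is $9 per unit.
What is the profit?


Total Revenue = P * Q = 32 * 14 = $448
Total Cost = FC + VC*Q = 88 + 9*14 = $214
Profit = TR - TC = 448 - 214 = $234

$234


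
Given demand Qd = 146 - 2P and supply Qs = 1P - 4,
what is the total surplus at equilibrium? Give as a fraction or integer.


Find equilibrium: 146 - 2P = 1P - 4
146 + 4 = 3P
P* = 150/3 = 50
Q* = 1*50 - 4 = 46
Inverse demand: P = 73 - Q/2, so P_max = 73
Inverse supply: P = 4 + Q/1, so P_min = 4
CS = (1/2) * 46 * (73 - 50) = 529
PS = (1/2) * 46 * (50 - 4) = 1058
TS = CS + PS = 529 + 1058 = 1587

1587


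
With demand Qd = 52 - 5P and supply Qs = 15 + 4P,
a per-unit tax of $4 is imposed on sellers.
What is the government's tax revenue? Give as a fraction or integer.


With tax on sellers, new supply: Qs' = 15 + 4(P - 4)
= 4P - 1
New equilibrium quantity:
Q_new = 203/9
Tax revenue = tax * Q_new = 4 * 203/9 = 812/9

812/9


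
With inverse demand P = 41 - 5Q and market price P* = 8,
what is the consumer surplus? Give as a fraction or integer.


Maximum willingness to pay (at Q=0): P_max = 41
Quantity demanded at P* = 8:
Q* = (41 - 8)/5 = 33/5
CS = (1/2) * Q* * (P_max - P*)
CS = (1/2) * 33/5 * (41 - 8)
CS = (1/2) * 33/5 * 33 = 1089/10

1089/10


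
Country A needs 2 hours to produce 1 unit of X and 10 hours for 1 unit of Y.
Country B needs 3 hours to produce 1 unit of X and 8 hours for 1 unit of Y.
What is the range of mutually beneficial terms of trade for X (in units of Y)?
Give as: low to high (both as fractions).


Opportunity cost of X for Country A = hours_X / hours_Y = 2/10 = 1/5 units of Y
Opportunity cost of X for Country B = hours_X / hours_Y = 3/8 = 3/8 units of Y
Terms of trade must be between the two opportunity costs.
Range: 1/5 to 3/8

1/5 to 3/8


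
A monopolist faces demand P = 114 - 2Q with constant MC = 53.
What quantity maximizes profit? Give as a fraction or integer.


TR = P*Q = (114 - 2Q)Q = 114Q - 2Q^2
MR = dTR/dQ = 114 - 4Q
Set MR = MC:
114 - 4Q = 53
61 = 4Q
Q* = 61/4 = 61/4

61/4


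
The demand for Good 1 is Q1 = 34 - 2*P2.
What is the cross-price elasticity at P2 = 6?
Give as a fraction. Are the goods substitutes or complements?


dQ1/dP2 = -2
At P2 = 6: Q1 = 34 - 2*6 = 22
Exy = (dQ1/dP2)(P2/Q1) = -2 * 6 / 22 = -6/11
Since Exy < 0, the goods are complements.

-6/11 (complements)


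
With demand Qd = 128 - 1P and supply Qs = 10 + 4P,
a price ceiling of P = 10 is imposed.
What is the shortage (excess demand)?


At P = 10:
Qd = 128 - 1*10 = 118
Qs = 10 + 4*10 = 50
Shortage = Qd - Qs = 118 - 50 = 68

68


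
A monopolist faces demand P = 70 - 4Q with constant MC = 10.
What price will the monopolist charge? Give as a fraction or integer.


MR = 70 - 8Q
Set MR = MC: 70 - 8Q = 10
Q* = 15/2
Substitute into demand:
P* = 70 - 4*15/2 = 40

40


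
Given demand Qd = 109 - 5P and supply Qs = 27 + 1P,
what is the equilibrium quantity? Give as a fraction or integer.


First find equilibrium price:
109 - 5P = 27 + 1P
P* = 82/6 = 41/3
Then substitute into demand:
Q* = 109 - 5 * 41/3 = 122/3

122/3


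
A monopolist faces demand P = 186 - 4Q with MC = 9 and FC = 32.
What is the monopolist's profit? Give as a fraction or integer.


MR = MC: 186 - 8Q = 9
Q* = 177/8
P* = 186 - 4*177/8 = 195/2
Profit = (P* - MC)*Q* - FC
= (195/2 - 9)*177/8 - 32
= 177/2*177/8 - 32
= 31329/16 - 32 = 30817/16

30817/16


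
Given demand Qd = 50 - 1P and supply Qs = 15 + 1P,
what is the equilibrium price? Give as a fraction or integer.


At equilibrium, Qd = Qs.
50 - 1P = 15 + 1P
50 - 15 = 1P + 1P
35 = 2P
P* = 35/2 = 35/2

35/2


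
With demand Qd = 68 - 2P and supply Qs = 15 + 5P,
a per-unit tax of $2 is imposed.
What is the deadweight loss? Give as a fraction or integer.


Pre-tax equilibrium quantity: Q* = 370/7
Post-tax equilibrium quantity: Q_tax = 50
Reduction in quantity: Q* - Q_tax = 20/7
DWL = (1/2) * tax * (Q* - Q_tax)
DWL = (1/2) * 2 * 20/7 = 20/7

20/7


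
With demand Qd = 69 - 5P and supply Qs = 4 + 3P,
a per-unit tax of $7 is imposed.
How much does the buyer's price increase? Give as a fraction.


With a per-unit tax, the buyer's price increase depends on relative slopes.
Supply slope: d = 3, Demand slope: b = 5
Buyer's price increase = d * tax / (b + d)
= 3 * 7 / (5 + 3)
= 21 / 8 = 21/8

21/8


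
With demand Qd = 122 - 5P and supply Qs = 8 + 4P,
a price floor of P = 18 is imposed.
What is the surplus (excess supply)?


At P = 18:
Qd = 122 - 5*18 = 32
Qs = 8 + 4*18 = 80
Surplus = Qs - Qd = 80 - 32 = 48

48


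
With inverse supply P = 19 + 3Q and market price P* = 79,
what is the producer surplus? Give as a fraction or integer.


Minimum supply price (at Q=0): P_min = 19
Quantity supplied at P* = 79:
Q* = (79 - 19)/3 = 20
PS = (1/2) * Q* * (P* - P_min)
PS = (1/2) * 20 * (79 - 19)
PS = (1/2) * 20 * 60 = 600

600


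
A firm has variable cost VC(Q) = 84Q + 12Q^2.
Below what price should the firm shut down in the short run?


AVC(Q) = VC(Q)/Q = 84 + 12Q
AVC is increasing in Q, so minimum AVC is at Q -> 0+.
Min AVC = 84
The firm should shut down if P < 84.

84


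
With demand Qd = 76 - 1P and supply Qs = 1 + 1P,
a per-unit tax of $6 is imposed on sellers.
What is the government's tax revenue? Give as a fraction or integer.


With tax on sellers, new supply: Qs' = 1 + 1(P - 6)
= 1P - 5
New equilibrium quantity:
Q_new = 71/2
Tax revenue = tax * Q_new = 6 * 71/2 = 213

213


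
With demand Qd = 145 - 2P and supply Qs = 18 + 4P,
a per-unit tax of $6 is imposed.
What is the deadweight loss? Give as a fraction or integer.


Pre-tax equilibrium quantity: Q* = 308/3
Post-tax equilibrium quantity: Q_tax = 284/3
Reduction in quantity: Q* - Q_tax = 8
DWL = (1/2) * tax * (Q* - Q_tax)
DWL = (1/2) * 6 * 8 = 24

24


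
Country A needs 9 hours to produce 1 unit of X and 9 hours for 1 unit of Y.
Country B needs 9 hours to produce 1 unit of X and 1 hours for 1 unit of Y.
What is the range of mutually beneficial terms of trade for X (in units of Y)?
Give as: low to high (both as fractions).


Opportunity cost of X for Country A = hours_X / hours_Y = 9/9 = 1 units of Y
Opportunity cost of X for Country B = hours_X / hours_Y = 9/1 = 9 units of Y
Terms of trade must be between the two opportunity costs.
Range: 1 to 9

1 to 9


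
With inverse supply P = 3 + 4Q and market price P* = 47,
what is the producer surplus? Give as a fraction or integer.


Minimum supply price (at Q=0): P_min = 3
Quantity supplied at P* = 47:
Q* = (47 - 3)/4 = 11
PS = (1/2) * Q* * (P* - P_min)
PS = (1/2) * 11 * (47 - 3)
PS = (1/2) * 11 * 44 = 242

242


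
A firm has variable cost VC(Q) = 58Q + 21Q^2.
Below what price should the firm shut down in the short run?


AVC(Q) = VC(Q)/Q = 58 + 21Q
AVC is increasing in Q, so minimum AVC is at Q -> 0+.
Min AVC = 58
The firm should shut down if P < 58.

58


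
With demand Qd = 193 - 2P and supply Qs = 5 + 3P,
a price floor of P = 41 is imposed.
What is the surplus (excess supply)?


At P = 41:
Qd = 193 - 2*41 = 111
Qs = 5 + 3*41 = 128
Surplus = Qs - Qd = 128 - 111 = 17

17


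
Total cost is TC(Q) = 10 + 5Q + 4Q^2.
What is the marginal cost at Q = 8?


MC = dTC/dQ = 5 + 2*4*Q
At Q = 8:
MC = 5 + 8*8
MC = 5 + 64 = 69

69


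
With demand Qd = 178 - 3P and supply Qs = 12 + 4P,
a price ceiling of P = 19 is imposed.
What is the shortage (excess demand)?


At P = 19:
Qd = 178 - 3*19 = 121
Qs = 12 + 4*19 = 88
Shortage = Qd - Qs = 121 - 88 = 33

33


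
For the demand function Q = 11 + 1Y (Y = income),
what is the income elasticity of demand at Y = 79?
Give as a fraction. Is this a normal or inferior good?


dQ/dY = 1
At Y = 79: Q = 11 + 1*79 = 90
Ey = (dQ/dY)(Y/Q) = 1 * 79 / 90 = 79/90
Since Ey > 0, this is a normal good.

79/90 (normal good)


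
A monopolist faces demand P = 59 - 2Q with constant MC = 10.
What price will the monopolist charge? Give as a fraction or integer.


MR = 59 - 4Q
Set MR = MC: 59 - 4Q = 10
Q* = 49/4
Substitute into demand:
P* = 59 - 2*49/4 = 69/2

69/2


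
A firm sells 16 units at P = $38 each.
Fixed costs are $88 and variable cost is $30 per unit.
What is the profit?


Total Revenue = P * Q = 38 * 16 = $608
Total Cost = FC + VC*Q = 88 + 30*16 = $568
Profit = TR - TC = 608 - 568 = $40

$40


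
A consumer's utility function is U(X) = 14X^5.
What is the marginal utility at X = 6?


MU = dU/dX = 14*5*X^(5-1)
MU = 70*X^4
At X = 6:
MU = 70 * 6^4
MU = 70 * 1296 = 90720

90720


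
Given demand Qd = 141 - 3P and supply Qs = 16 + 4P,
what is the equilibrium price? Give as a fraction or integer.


At equilibrium, Qd = Qs.
141 - 3P = 16 + 4P
141 - 16 = 3P + 4P
125 = 7P
P* = 125/7 = 125/7

125/7


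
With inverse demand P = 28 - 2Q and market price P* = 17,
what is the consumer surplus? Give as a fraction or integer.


Maximum willingness to pay (at Q=0): P_max = 28
Quantity demanded at P* = 17:
Q* = (28 - 17)/2 = 11/2
CS = (1/2) * Q* * (P_max - P*)
CS = (1/2) * 11/2 * (28 - 17)
CS = (1/2) * 11/2 * 11 = 121/4

121/4


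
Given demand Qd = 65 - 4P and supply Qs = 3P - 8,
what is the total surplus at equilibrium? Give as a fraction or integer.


Find equilibrium: 65 - 4P = 3P - 8
65 + 8 = 7P
P* = 73/7 = 73/7
Q* = 3*73/7 - 8 = 163/7
Inverse demand: P = 65/4 - Q/4, so P_max = 65/4
Inverse supply: P = 8/3 + Q/3, so P_min = 8/3
CS = (1/2) * 163/7 * (65/4 - 73/7) = 26569/392
PS = (1/2) * 163/7 * (73/7 - 8/3) = 26569/294
TS = CS + PS = 26569/392 + 26569/294 = 26569/168

26569/168


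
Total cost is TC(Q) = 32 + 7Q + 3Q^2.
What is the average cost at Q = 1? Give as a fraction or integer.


TC(1) = 32 + 7*1 + 3*1^2
TC(1) = 32 + 7 + 3 = 42
AC = TC/Q = 42/1 = 42

42


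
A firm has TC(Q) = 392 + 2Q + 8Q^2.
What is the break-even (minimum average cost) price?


AC(Q) = 392/Q + 2 + 8Q
To minimize: dAC/dQ = -392/Q^2 + 8 = 0
Q^2 = 392/8 = 49
Q* = 7
Min AC = 392/7 + 2 + 8*7
Min AC = 56 + 2 + 56 = 114

114


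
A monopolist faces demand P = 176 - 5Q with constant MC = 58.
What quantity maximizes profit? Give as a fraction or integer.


TR = P*Q = (176 - 5Q)Q = 176Q - 5Q^2
MR = dTR/dQ = 176 - 10Q
Set MR = MC:
176 - 10Q = 58
118 = 10Q
Q* = 118/10 = 59/5

59/5


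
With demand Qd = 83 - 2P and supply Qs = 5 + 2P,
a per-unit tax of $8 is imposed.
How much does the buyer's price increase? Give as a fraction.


With a per-unit tax, the buyer's price increase depends on relative slopes.
Supply slope: d = 2, Demand slope: b = 2
Buyer's price increase = d * tax / (b + d)
= 2 * 8 / (2 + 2)
= 16 / 4 = 4

4


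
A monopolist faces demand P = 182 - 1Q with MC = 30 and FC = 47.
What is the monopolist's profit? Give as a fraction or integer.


MR = MC: 182 - 2Q = 30
Q* = 76
P* = 182 - 1*76 = 106
Profit = (P* - MC)*Q* - FC
= (106 - 30)*76 - 47
= 76*76 - 47
= 5776 - 47 = 5729

5729


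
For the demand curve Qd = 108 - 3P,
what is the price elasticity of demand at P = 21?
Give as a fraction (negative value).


dQ/dP = -3
At P = 21: Q = 108 - 3*21 = 45
E = (dQ/dP)(P/Q) = (-3)(21/45) = -7/5

-7/5


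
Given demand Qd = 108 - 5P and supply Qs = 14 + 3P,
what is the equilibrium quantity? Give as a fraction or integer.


First find equilibrium price:
108 - 5P = 14 + 3P
P* = 94/8 = 47/4
Then substitute into demand:
Q* = 108 - 5 * 47/4 = 197/4

197/4


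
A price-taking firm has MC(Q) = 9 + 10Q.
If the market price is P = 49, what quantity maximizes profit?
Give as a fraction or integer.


In perfect competition, profit is maximized where P = MC.
49 = 9 + 10Q
40 = 10Q
Q* = 40/10 = 4

4


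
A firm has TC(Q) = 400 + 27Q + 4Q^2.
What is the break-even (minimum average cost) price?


AC(Q) = 400/Q + 27 + 4Q
To minimize: dAC/dQ = -400/Q^2 + 4 = 0
Q^2 = 400/4 = 100
Q* = 10
Min AC = 400/10 + 27 + 4*10
Min AC = 40 + 27 + 40 = 107

107


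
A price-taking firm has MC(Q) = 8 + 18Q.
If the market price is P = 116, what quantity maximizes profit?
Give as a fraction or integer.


In perfect competition, profit is maximized where P = MC.
116 = 8 + 18Q
108 = 18Q
Q* = 108/18 = 6

6


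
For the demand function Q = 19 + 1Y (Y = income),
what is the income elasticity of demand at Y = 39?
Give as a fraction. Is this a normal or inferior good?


dQ/dY = 1
At Y = 39: Q = 19 + 1*39 = 58
Ey = (dQ/dY)(Y/Q) = 1 * 39 / 58 = 39/58
Since Ey > 0, this is a normal good.

39/58 (normal good)


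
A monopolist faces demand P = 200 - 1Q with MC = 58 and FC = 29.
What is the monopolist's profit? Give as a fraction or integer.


MR = MC: 200 - 2Q = 58
Q* = 71
P* = 200 - 1*71 = 129
Profit = (P* - MC)*Q* - FC
= (129 - 58)*71 - 29
= 71*71 - 29
= 5041 - 29 = 5012

5012


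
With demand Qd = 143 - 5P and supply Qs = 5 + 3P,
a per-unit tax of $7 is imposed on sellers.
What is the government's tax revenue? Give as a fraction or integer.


With tax on sellers, new supply: Qs' = 5 + 3(P - 7)
= 3P - 16
New equilibrium quantity:
Q_new = 349/8
Tax revenue = tax * Q_new = 7 * 349/8 = 2443/8

2443/8


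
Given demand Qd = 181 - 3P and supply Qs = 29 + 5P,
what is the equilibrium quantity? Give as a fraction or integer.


First find equilibrium price:
181 - 3P = 29 + 5P
P* = 152/8 = 19
Then substitute into demand:
Q* = 181 - 3 * 19 = 124

124


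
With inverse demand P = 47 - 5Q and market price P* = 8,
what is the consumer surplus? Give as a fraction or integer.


Maximum willingness to pay (at Q=0): P_max = 47
Quantity demanded at P* = 8:
Q* = (47 - 8)/5 = 39/5
CS = (1/2) * Q* * (P_max - P*)
CS = (1/2) * 39/5 * (47 - 8)
CS = (1/2) * 39/5 * 39 = 1521/10

1521/10


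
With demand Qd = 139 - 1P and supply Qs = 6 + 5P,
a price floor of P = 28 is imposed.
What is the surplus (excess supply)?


At P = 28:
Qd = 139 - 1*28 = 111
Qs = 6 + 5*28 = 146
Surplus = Qs - Qd = 146 - 111 = 35

35


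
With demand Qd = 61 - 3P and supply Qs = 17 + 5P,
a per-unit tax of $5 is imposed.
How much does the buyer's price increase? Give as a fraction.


With a per-unit tax, the buyer's price increase depends on relative slopes.
Supply slope: d = 5, Demand slope: b = 3
Buyer's price increase = d * tax / (b + d)
= 5 * 5 / (3 + 5)
= 25 / 8 = 25/8

25/8


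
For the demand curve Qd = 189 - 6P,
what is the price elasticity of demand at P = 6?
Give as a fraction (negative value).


dQ/dP = -6
At P = 6: Q = 189 - 6*6 = 153
E = (dQ/dP)(P/Q) = (-6)(6/153) = -4/17

-4/17


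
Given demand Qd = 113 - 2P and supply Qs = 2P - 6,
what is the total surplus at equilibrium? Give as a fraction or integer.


Find equilibrium: 113 - 2P = 2P - 6
113 + 6 = 4P
P* = 119/4 = 119/4
Q* = 2*119/4 - 6 = 107/2
Inverse demand: P = 113/2 - Q/2, so P_max = 113/2
Inverse supply: P = 3 + Q/2, so P_min = 3
CS = (1/2) * 107/2 * (113/2 - 119/4) = 11449/16
PS = (1/2) * 107/2 * (119/4 - 3) = 11449/16
TS = CS + PS = 11449/16 + 11449/16 = 11449/8

11449/8


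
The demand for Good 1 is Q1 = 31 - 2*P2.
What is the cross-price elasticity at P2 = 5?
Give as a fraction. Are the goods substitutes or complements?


dQ1/dP2 = -2
At P2 = 5: Q1 = 31 - 2*5 = 21
Exy = (dQ1/dP2)(P2/Q1) = -2 * 5 / 21 = -10/21
Since Exy < 0, the goods are complements.

-10/21 (complements)


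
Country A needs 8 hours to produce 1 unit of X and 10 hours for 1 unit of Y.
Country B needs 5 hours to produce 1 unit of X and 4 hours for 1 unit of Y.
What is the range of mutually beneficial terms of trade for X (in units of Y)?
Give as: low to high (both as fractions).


Opportunity cost of X for Country A = hours_X / hours_Y = 8/10 = 4/5 units of Y
Opportunity cost of X for Country B = hours_X / hours_Y = 5/4 = 5/4 units of Y
Terms of trade must be between the two opportunity costs.
Range: 4/5 to 5/4

4/5 to 5/4


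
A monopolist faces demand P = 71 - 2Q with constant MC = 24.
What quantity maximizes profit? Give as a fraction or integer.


TR = P*Q = (71 - 2Q)Q = 71Q - 2Q^2
MR = dTR/dQ = 71 - 4Q
Set MR = MC:
71 - 4Q = 24
47 = 4Q
Q* = 47/4 = 47/4

47/4


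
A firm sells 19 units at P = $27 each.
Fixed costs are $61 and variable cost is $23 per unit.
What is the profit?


Total Revenue = P * Q = 27 * 19 = $513
Total Cost = FC + VC*Q = 61 + 23*19 = $498
Profit = TR - TC = 513 - 498 = $15

$15


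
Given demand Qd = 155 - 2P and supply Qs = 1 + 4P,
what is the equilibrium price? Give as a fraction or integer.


At equilibrium, Qd = Qs.
155 - 2P = 1 + 4P
155 - 1 = 2P + 4P
154 = 6P
P* = 154/6 = 77/3

77/3


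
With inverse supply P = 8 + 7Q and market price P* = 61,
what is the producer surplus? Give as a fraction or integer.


Minimum supply price (at Q=0): P_min = 8
Quantity supplied at P* = 61:
Q* = (61 - 8)/7 = 53/7
PS = (1/2) * Q* * (P* - P_min)
PS = (1/2) * 53/7 * (61 - 8)
PS = (1/2) * 53/7 * 53 = 2809/14

2809/14


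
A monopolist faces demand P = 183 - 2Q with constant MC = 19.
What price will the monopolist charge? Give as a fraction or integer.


MR = 183 - 4Q
Set MR = MC: 183 - 4Q = 19
Q* = 41
Substitute into demand:
P* = 183 - 2*41 = 101

101


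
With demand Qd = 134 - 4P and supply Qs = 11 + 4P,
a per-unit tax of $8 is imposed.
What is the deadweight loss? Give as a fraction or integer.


Pre-tax equilibrium quantity: Q* = 145/2
Post-tax equilibrium quantity: Q_tax = 113/2
Reduction in quantity: Q* - Q_tax = 16
DWL = (1/2) * tax * (Q* - Q_tax)
DWL = (1/2) * 8 * 16 = 64

64


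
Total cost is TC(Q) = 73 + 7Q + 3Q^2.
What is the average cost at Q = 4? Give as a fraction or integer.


TC(4) = 73 + 7*4 + 3*4^2
TC(4) = 73 + 28 + 48 = 149
AC = TC/Q = 149/4 = 149/4

149/4


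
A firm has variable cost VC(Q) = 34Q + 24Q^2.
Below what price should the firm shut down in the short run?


AVC(Q) = VC(Q)/Q = 34 + 24Q
AVC is increasing in Q, so minimum AVC is at Q -> 0+.
Min AVC = 34
The firm should shut down if P < 34.

34


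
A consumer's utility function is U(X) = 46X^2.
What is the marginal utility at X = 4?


MU = dU/dX = 46*2*X^(2-1)
MU = 92*X^1
At X = 4:
MU = 92 * 4^1
MU = 92 * 4 = 368

368


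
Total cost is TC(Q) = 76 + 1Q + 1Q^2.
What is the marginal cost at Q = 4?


MC = dTC/dQ = 1 + 2*1*Q
At Q = 4:
MC = 1 + 2*4
MC = 1 + 8 = 9

9


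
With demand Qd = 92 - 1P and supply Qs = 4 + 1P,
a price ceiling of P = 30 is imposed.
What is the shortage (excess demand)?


At P = 30:
Qd = 92 - 1*30 = 62
Qs = 4 + 1*30 = 34
Shortage = Qd - Qs = 62 - 34 = 28

28


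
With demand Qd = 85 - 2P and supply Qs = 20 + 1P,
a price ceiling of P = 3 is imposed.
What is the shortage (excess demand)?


At P = 3:
Qd = 85 - 2*3 = 79
Qs = 20 + 1*3 = 23
Shortage = Qd - Qs = 79 - 23 = 56

56


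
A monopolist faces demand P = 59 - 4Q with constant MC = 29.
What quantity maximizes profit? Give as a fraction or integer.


TR = P*Q = (59 - 4Q)Q = 59Q - 4Q^2
MR = dTR/dQ = 59 - 8Q
Set MR = MC:
59 - 8Q = 29
30 = 8Q
Q* = 30/8 = 15/4

15/4


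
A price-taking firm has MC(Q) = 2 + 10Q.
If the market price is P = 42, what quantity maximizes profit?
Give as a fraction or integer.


In perfect competition, profit is maximized where P = MC.
42 = 2 + 10Q
40 = 10Q
Q* = 40/10 = 4

4


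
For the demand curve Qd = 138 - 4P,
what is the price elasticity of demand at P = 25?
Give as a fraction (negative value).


dQ/dP = -4
At P = 25: Q = 138 - 4*25 = 38
E = (dQ/dP)(P/Q) = (-4)(25/38) = -50/19

-50/19


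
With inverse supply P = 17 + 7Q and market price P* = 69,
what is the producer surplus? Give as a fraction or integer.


Minimum supply price (at Q=0): P_min = 17
Quantity supplied at P* = 69:
Q* = (69 - 17)/7 = 52/7
PS = (1/2) * Q* * (P* - P_min)
PS = (1/2) * 52/7 * (69 - 17)
PS = (1/2) * 52/7 * 52 = 1352/7

1352/7


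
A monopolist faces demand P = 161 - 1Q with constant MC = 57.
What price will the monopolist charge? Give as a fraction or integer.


MR = 161 - 2Q
Set MR = MC: 161 - 2Q = 57
Q* = 52
Substitute into demand:
P* = 161 - 1*52 = 109

109


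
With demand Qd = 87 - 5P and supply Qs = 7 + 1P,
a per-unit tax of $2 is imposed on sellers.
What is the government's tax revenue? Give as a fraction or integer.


With tax on sellers, new supply: Qs' = 7 + 1(P - 2)
= 5 + 1P
New equilibrium quantity:
Q_new = 56/3
Tax revenue = tax * Q_new = 2 * 56/3 = 112/3

112/3


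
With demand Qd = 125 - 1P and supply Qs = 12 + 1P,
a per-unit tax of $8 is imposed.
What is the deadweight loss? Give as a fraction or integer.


Pre-tax equilibrium quantity: Q* = 137/2
Post-tax equilibrium quantity: Q_tax = 129/2
Reduction in quantity: Q* - Q_tax = 4
DWL = (1/2) * tax * (Q* - Q_tax)
DWL = (1/2) * 8 * 4 = 16

16


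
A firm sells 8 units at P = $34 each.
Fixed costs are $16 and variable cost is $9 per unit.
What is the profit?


Total Revenue = P * Q = 34 * 8 = $272
Total Cost = FC + VC*Q = 16 + 9*8 = $88
Profit = TR - TC = 272 - 88 = $184

$184


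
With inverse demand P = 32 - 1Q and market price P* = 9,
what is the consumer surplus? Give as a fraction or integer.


Maximum willingness to pay (at Q=0): P_max = 32
Quantity demanded at P* = 9:
Q* = (32 - 9)/1 = 23
CS = (1/2) * Q* * (P_max - P*)
CS = (1/2) * 23 * (32 - 9)
CS = (1/2) * 23 * 23 = 529/2

529/2


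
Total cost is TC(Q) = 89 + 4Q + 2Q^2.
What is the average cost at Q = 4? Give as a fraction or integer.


TC(4) = 89 + 4*4 + 2*4^2
TC(4) = 89 + 16 + 32 = 137
AC = TC/Q = 137/4 = 137/4

137/4


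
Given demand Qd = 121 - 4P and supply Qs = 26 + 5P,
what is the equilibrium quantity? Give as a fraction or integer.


First find equilibrium price:
121 - 4P = 26 + 5P
P* = 95/9 = 95/9
Then substitute into demand:
Q* = 121 - 4 * 95/9 = 709/9

709/9


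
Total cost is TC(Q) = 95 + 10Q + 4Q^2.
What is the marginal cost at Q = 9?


MC = dTC/dQ = 10 + 2*4*Q
At Q = 9:
MC = 10 + 8*9
MC = 10 + 72 = 82

82


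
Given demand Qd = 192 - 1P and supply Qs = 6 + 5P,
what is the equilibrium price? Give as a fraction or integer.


At equilibrium, Qd = Qs.
192 - 1P = 6 + 5P
192 - 6 = 1P + 5P
186 = 6P
P* = 186/6 = 31

31


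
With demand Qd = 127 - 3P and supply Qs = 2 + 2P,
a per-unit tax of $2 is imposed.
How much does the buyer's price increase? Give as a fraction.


With a per-unit tax, the buyer's price increase depends on relative slopes.
Supply slope: d = 2, Demand slope: b = 3
Buyer's price increase = d * tax / (b + d)
= 2 * 2 / (3 + 2)
= 4 / 5 = 4/5

4/5


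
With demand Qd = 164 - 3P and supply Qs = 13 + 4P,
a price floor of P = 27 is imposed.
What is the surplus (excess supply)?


At P = 27:
Qd = 164 - 3*27 = 83
Qs = 13 + 4*27 = 121
Surplus = Qs - Qd = 121 - 83 = 38

38


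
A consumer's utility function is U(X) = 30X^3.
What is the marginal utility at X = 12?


MU = dU/dX = 30*3*X^(3-1)
MU = 90*X^2
At X = 12:
MU = 90 * 12^2
MU = 90 * 144 = 12960

12960


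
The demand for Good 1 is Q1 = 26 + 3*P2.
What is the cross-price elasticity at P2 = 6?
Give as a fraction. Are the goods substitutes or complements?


dQ1/dP2 = 3
At P2 = 6: Q1 = 26 + 3*6 = 44
Exy = (dQ1/dP2)(P2/Q1) = 3 * 6 / 44 = 9/22
Since Exy > 0, the goods are substitutes.

9/22 (substitutes)


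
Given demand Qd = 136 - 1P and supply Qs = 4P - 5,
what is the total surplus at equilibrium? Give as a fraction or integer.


Find equilibrium: 136 - 1P = 4P - 5
136 + 5 = 5P
P* = 141/5 = 141/5
Q* = 4*141/5 - 5 = 539/5
Inverse demand: P = 136 - Q/1, so P_max = 136
Inverse supply: P = 5/4 + Q/4, so P_min = 5/4
CS = (1/2) * 539/5 * (136 - 141/5) = 290521/50
PS = (1/2) * 539/5 * (141/5 - 5/4) = 290521/200
TS = CS + PS = 290521/50 + 290521/200 = 290521/40

290521/40


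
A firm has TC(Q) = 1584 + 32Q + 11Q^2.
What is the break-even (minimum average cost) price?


AC(Q) = 1584/Q + 32 + 11Q
To minimize: dAC/dQ = -1584/Q^2 + 11 = 0
Q^2 = 1584/11 = 144
Q* = 12
Min AC = 1584/12 + 32 + 11*12
Min AC = 132 + 32 + 132 = 296

296


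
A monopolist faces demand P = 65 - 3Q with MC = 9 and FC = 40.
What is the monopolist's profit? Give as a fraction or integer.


MR = MC: 65 - 6Q = 9
Q* = 28/3
P* = 65 - 3*28/3 = 37
Profit = (P* - MC)*Q* - FC
= (37 - 9)*28/3 - 40
= 28*28/3 - 40
= 784/3 - 40 = 664/3

664/3


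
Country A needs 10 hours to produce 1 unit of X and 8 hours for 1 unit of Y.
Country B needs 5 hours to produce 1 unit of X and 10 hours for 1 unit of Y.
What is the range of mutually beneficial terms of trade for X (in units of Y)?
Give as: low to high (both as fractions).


Opportunity cost of X for Country A = hours_X / hours_Y = 10/8 = 5/4 units of Y
Opportunity cost of X for Country B = hours_X / hours_Y = 5/10 = 1/2 units of Y
Terms of trade must be between the two opportunity costs.
Range: 1/2 to 5/4

1/2 to 5/4


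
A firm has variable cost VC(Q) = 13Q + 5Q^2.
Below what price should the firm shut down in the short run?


AVC(Q) = VC(Q)/Q = 13 + 5Q
AVC is increasing in Q, so minimum AVC is at Q -> 0+.
Min AVC = 13
The firm should shut down if P < 13.

13


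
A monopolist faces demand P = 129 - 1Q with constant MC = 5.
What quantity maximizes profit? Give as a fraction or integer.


TR = P*Q = (129 - 1Q)Q = 129Q - 1Q^2
MR = dTR/dQ = 129 - 2Q
Set MR = MC:
129 - 2Q = 5
124 = 2Q
Q* = 124/2 = 62

62


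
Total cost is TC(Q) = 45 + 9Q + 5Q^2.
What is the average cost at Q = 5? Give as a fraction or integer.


TC(5) = 45 + 9*5 + 5*5^2
TC(5) = 45 + 45 + 125 = 215
AC = TC/Q = 215/5 = 43

43


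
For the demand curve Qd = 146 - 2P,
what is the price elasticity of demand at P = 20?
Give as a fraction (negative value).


dQ/dP = -2
At P = 20: Q = 146 - 2*20 = 106
E = (dQ/dP)(P/Q) = (-2)(20/106) = -20/53

-20/53


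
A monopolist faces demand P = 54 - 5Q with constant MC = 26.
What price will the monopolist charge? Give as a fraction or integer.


MR = 54 - 10Q
Set MR = MC: 54 - 10Q = 26
Q* = 14/5
Substitute into demand:
P* = 54 - 5*14/5 = 40

40


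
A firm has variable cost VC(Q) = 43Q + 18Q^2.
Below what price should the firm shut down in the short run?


AVC(Q) = VC(Q)/Q = 43 + 18Q
AVC is increasing in Q, so minimum AVC is at Q -> 0+.
Min AVC = 43
The firm should shut down if P < 43.

43


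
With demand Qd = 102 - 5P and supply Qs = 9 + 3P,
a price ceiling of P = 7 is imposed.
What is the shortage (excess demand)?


At P = 7:
Qd = 102 - 5*7 = 67
Qs = 9 + 3*7 = 30
Shortage = Qd - Qs = 67 - 30 = 37

37


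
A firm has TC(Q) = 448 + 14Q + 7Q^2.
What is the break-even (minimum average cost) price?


AC(Q) = 448/Q + 14 + 7Q
To minimize: dAC/dQ = -448/Q^2 + 7 = 0
Q^2 = 448/7 = 64
Q* = 8
Min AC = 448/8 + 14 + 7*8
Min AC = 56 + 14 + 56 = 126

126


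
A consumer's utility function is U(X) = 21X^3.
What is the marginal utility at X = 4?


MU = dU/dX = 21*3*X^(3-1)
MU = 63*X^2
At X = 4:
MU = 63 * 4^2
MU = 63 * 16 = 1008

1008


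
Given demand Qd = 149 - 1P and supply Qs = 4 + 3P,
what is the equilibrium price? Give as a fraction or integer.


At equilibrium, Qd = Qs.
149 - 1P = 4 + 3P
149 - 4 = 1P + 3P
145 = 4P
P* = 145/4 = 145/4

145/4


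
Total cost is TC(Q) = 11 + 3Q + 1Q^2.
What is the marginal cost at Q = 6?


MC = dTC/dQ = 3 + 2*1*Q
At Q = 6:
MC = 3 + 2*6
MC = 3 + 12 = 15

15


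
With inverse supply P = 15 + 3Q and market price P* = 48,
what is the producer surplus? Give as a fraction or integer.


Minimum supply price (at Q=0): P_min = 15
Quantity supplied at P* = 48:
Q* = (48 - 15)/3 = 11
PS = (1/2) * Q* * (P* - P_min)
PS = (1/2) * 11 * (48 - 15)
PS = (1/2) * 11 * 33 = 363/2

363/2


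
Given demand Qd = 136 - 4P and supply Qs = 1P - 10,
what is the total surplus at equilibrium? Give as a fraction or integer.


Find equilibrium: 136 - 4P = 1P - 10
136 + 10 = 5P
P* = 146/5 = 146/5
Q* = 1*146/5 - 10 = 96/5
Inverse demand: P = 34 - Q/4, so P_max = 34
Inverse supply: P = 10 + Q/1, so P_min = 10
CS = (1/2) * 96/5 * (34 - 146/5) = 1152/25
PS = (1/2) * 96/5 * (146/5 - 10) = 4608/25
TS = CS + PS = 1152/25 + 4608/25 = 1152/5

1152/5


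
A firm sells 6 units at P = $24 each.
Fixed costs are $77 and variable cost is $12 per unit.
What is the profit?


Total Revenue = P * Q = 24 * 6 = $144
Total Cost = FC + VC*Q = 77 + 12*6 = $149
Profit = TR - TC = 144 - 149 = $-5

$-5


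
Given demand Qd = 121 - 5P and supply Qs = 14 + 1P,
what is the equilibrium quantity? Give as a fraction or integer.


First find equilibrium price:
121 - 5P = 14 + 1P
P* = 107/6 = 107/6
Then substitute into demand:
Q* = 121 - 5 * 107/6 = 191/6

191/6


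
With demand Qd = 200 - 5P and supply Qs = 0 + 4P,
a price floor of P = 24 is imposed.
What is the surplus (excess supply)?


At P = 24:
Qd = 200 - 5*24 = 80
Qs = 0 + 4*24 = 96
Surplus = Qs - Qd = 96 - 80 = 16

16


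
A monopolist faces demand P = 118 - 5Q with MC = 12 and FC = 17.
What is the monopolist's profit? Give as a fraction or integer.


MR = MC: 118 - 10Q = 12
Q* = 53/5
P* = 118 - 5*53/5 = 65
Profit = (P* - MC)*Q* - FC
= (65 - 12)*53/5 - 17
= 53*53/5 - 17
= 2809/5 - 17 = 2724/5

2724/5


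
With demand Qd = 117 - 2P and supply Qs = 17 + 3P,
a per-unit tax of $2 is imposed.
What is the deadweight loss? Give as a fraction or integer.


Pre-tax equilibrium quantity: Q* = 77
Post-tax equilibrium quantity: Q_tax = 373/5
Reduction in quantity: Q* - Q_tax = 12/5
DWL = (1/2) * tax * (Q* - Q_tax)
DWL = (1/2) * 2 * 12/5 = 12/5

12/5


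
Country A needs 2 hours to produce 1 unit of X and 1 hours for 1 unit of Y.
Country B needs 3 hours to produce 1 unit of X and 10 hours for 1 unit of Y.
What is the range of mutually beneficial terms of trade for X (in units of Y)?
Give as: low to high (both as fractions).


Opportunity cost of X for Country A = hours_X / hours_Y = 2/1 = 2 units of Y
Opportunity cost of X for Country B = hours_X / hours_Y = 3/10 = 3/10 units of Y
Terms of trade must be between the two opportunity costs.
Range: 3/10 to 2

3/10 to 2


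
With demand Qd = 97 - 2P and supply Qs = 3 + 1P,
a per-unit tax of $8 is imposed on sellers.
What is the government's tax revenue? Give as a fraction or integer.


With tax on sellers, new supply: Qs' = 3 + 1(P - 8)
= 1P - 5
New equilibrium quantity:
Q_new = 29
Tax revenue = tax * Q_new = 8 * 29 = 232

232


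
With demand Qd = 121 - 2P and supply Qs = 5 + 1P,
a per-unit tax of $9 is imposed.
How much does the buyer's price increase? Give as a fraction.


With a per-unit tax, the buyer's price increase depends on relative slopes.
Supply slope: d = 1, Demand slope: b = 2
Buyer's price increase = d * tax / (b + d)
= 1 * 9 / (2 + 1)
= 9 / 3 = 3

3


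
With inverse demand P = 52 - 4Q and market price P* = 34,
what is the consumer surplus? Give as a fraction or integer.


Maximum willingness to pay (at Q=0): P_max = 52
Quantity demanded at P* = 34:
Q* = (52 - 34)/4 = 9/2
CS = (1/2) * Q* * (P_max - P*)
CS = (1/2) * 9/2 * (52 - 34)
CS = (1/2) * 9/2 * 18 = 81/2

81/2


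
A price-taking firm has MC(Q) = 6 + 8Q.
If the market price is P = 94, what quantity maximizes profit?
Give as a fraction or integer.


In perfect competition, profit is maximized where P = MC.
94 = 6 + 8Q
88 = 8Q
Q* = 88/8 = 11

11


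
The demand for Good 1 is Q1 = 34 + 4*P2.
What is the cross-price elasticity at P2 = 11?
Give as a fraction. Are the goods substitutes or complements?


dQ1/dP2 = 4
At P2 = 11: Q1 = 34 + 4*11 = 78
Exy = (dQ1/dP2)(P2/Q1) = 4 * 11 / 78 = 22/39
Since Exy > 0, the goods are substitutes.

22/39 (substitutes)


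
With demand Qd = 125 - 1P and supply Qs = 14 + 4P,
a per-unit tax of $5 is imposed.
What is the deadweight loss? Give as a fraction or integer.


Pre-tax equilibrium quantity: Q* = 514/5
Post-tax equilibrium quantity: Q_tax = 494/5
Reduction in quantity: Q* - Q_tax = 4
DWL = (1/2) * tax * (Q* - Q_tax)
DWL = (1/2) * 5 * 4 = 10

10


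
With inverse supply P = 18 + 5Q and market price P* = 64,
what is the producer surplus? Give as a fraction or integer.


Minimum supply price (at Q=0): P_min = 18
Quantity supplied at P* = 64:
Q* = (64 - 18)/5 = 46/5
PS = (1/2) * Q* * (P* - P_min)
PS = (1/2) * 46/5 * (64 - 18)
PS = (1/2) * 46/5 * 46 = 1058/5

1058/5


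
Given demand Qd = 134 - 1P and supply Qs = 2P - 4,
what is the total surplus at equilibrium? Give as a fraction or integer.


Find equilibrium: 134 - 1P = 2P - 4
134 + 4 = 3P
P* = 138/3 = 46
Q* = 2*46 - 4 = 88
Inverse demand: P = 134 - Q/1, so P_max = 134
Inverse supply: P = 2 + Q/2, so P_min = 2
CS = (1/2) * 88 * (134 - 46) = 3872
PS = (1/2) * 88 * (46 - 2) = 1936
TS = CS + PS = 3872 + 1936 = 5808

5808
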